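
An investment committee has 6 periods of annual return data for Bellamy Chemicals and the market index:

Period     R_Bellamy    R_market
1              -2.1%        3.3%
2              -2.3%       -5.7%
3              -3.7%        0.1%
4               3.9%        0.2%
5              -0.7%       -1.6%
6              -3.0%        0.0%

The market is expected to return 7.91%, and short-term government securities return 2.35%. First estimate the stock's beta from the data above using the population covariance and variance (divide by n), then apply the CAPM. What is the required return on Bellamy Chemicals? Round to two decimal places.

2.71%

Mean R_i = (-2.1 − 2.3 − 3.7 + 3.9 − 0.7 − 3.0) / 6 = -1.3167%
Mean R_m = (3.3 − 5.7 + 0.1 + 0.2 − 1.6 + 0.0) / 6 = -0.6167%
Σ(R_i − R̄_i)(R_m − R̄_m) = 2.8383  ⇒  Cov = 2.8383 / 6 = 0.4731
Σ(R_m − R̄_m)² = 43.7083  ⇒  Var(R_m) = 43.7083 / 6 = 7.2847
β = Cov / Var(R_m) = 0.4731 / 7.2847 = 0.0649
MRP = 7.91% − 2.35% = 5.56%
E(R) = R_f + β × MRP = 2.35% + 0.0649 × 5.56% = 2.71%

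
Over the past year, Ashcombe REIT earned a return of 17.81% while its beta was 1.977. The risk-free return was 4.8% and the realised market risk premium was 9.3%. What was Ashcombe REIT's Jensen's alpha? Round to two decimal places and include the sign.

-5.38%

CAPM benchmark = R_f + β(R_m − R_f) = 4.8% + 1.977 × 9.3% = 23.1861%
α = actual − benchmark = 17.81% − 23.1861% = -5.38%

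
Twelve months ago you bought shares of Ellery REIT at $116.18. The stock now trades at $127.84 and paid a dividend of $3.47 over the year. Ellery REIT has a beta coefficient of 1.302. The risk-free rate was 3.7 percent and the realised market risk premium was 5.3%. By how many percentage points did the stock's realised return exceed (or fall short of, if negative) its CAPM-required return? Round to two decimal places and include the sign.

Realised HPR = (P1 + D1 − P0) / P0 = (127.84 + 3.47 − 116.18) / 116.18 = 15.13 / 116.18 = 13.0229%
CAPM required = R_f + β·MRP = 3.7% + 1.302 × 5.3% = 10.6006%
α = realised − required = 13.0229% − 10.6006% = +2.42%

+2.42%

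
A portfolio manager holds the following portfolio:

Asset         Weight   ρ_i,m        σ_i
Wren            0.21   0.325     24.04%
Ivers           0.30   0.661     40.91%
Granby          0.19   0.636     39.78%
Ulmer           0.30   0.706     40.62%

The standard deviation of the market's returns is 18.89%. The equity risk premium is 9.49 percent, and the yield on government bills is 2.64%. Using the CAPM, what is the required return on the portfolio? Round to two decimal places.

β_Wren = 0.325 × 24.04% / 18.89% = 0.4136
β_Ivers = 0.661 × 40.91% / 18.89% = 1.4315
β_Granby = 0.636 × 39.78% / 18.89% = 1.3393
β_Ulmer = 0.706 × 40.62% / 18.89% = 1.5181
β_P = Σ w_i β_i = 0.21×0.4136 + 0.30×1.4315 + 0.19×1.3393 + 0.30×1.5181 = 1.2262
E(R_P) = R_f + β_P × MRP = 2.64% + 1.2262 × 9.49% = 14.28%

14.28%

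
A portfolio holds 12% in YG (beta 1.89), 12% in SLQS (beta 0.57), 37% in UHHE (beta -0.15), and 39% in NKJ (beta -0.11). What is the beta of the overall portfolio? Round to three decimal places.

β_P = Σ w_i β_i = 0.12×1.89 + 0.12×0.57 + 0.37×-0.15 + 0.39×-0.11 = 0.1968

0.197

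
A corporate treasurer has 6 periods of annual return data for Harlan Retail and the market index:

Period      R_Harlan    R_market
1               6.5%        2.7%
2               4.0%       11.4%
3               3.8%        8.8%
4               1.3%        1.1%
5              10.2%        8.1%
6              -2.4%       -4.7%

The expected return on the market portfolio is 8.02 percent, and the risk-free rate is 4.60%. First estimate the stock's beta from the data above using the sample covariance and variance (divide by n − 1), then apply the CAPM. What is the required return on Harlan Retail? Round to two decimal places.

6.23%

Mean R_i = (6.5 + 4.0 + 3.8 + 1.3 + 10.2 − 2.4) / 6 = 3.9000%
Mean R_m = (2.7 + 11.4 + 8.8 + 1.1 + 8.1 − 4.7) / 6 = 4.5667%
Σ(R_i − R̄_i)(R_m − R̄_m) = 85.0600  ⇒  Cov = 85.0600 / 5 = 17.0120
Σ(R_m − R̄_m)² = 178.4733  ⇒  Var(R_m) = 178.4733 / 5 = 35.6947
β = Cov / Var(R_m) = 17.0120 / 35.6947 = 0.4766
MRP = 8.02% − 4.60% = 3.42%
E(R) = R_f + β × MRP = 4.60% + 0.4766 × 3.42% = 6.23%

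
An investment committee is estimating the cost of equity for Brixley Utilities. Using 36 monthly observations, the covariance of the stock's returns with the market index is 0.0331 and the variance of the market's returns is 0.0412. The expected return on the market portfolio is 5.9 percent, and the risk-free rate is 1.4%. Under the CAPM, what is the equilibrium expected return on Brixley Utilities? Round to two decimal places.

β = Cov(R_i, R_m) / Var(R_m) = 0.0331 / 0.0412 = 0.8034
MRP = 5.9% − 1.4% = 4.50%
E(R) = R_f + β × MRP = 1.4% + 0.8034 × 4.5% = 5.02%

5.02%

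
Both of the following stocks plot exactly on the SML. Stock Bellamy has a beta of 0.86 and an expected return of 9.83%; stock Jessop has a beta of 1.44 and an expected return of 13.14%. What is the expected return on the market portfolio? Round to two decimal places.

Both satisfy E(R) = R_f + β·MRP, so the slope of the SML is
MRP = (13.14% − 9.83%) / (1.44 − 0.86) = 3.31% / 0.58 = 5.7069%
R_f = E(R_Bellamy) − β_Bellamy·MRP = 9.83% − 0.86 × 5.7069% = 4.9221%
E(R_m) = R_f + MRP = 4.9221% + 5.7069% = 10.63%

10.63%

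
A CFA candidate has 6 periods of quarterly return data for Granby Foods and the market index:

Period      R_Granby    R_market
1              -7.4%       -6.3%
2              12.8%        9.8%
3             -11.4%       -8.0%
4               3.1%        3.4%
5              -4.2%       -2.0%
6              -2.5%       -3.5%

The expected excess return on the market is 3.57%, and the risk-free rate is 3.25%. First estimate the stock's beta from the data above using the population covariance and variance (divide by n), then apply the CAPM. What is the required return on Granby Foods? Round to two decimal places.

7.79%

Mean R_i = (-7.4 + 12.8 − 11.4 + 3.1 − 4.2 − 2.5) / 6 = -1.6000%
Mean R_m = (-6.3 + 9.8 − 8.0 + 3.4 − 2.0 − 3.5) / 6 = -1.1000%
Σ(R_i − R̄_i)(R_m − R̄_m) = 280.3900  ⇒  Cov = 280.3900 / 6 = 46.7317
Σ(R_m − R̄_m)² = 220.2800  ⇒  Var(R_m) = 220.2800 / 6 = 36.7133
β = Cov / Var(R_m) = 46.7317 / 36.7133 = 1.2729
E(R) = R_f + β × MRP = 3.25% + 1.2729 × 3.57% = 7.79%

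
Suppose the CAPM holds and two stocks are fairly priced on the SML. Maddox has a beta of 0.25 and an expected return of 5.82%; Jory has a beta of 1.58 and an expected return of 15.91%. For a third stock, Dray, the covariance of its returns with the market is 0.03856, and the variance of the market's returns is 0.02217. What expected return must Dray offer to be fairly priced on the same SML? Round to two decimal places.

17.12%

MRP = (15.91% − 5.82%) / (1.58 − 0.25) = 7.5865%
R_f = 5.82% − 0.25 × 7.5865% = 3.9234%
β_Dray = Cov / Var(R_m) = 0.03856 / 0.02217 = 1.7393
E(R_Dray) = R_f + β × MRP = 3.9234% + 1.7393 × 7.5865% = 17.12%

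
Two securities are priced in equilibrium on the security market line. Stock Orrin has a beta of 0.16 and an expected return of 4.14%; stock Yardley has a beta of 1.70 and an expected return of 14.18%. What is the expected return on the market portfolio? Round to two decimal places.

9.62%

Both satisfy E(R) = R_f + β·MRP, so the slope of the SML is
MRP = (14.18% − 4.14%) / (1.70 − 0.16) = 10.04% / 1.54 = 6.5195%
R_f = E(R_Orrin) − β_Orrin·MRP = 4.14% − 0.16 × 6.5195% = 3.0969%
E(R_m) = R_f + MRP = 3.0969% + 6.5195% = 9.62%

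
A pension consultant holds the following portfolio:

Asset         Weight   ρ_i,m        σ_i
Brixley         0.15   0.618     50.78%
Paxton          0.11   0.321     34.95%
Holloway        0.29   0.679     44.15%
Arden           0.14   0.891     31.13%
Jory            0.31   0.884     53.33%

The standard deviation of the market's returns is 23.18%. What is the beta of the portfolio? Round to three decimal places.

1.429

β_Brixley = 0.618 × 50.78% / 23.18% = 1.3538
β_Paxton = 0.321 × 34.95% / 23.18% = 0.4840
β_Holloway = 0.679 × 44.15% / 23.18% = 1.2933
β_Arden = 0.891 × 31.13% / 23.18% = 1.1966
β_Jory = 0.884 × 53.33% / 23.18% = 2.0338
β_P = Σ w_i β_i = 0.15×1.3538 + 0.11×0.4840 + 0.29×1.2933 + 0.14×1.1966 + 0.31×2.0338 = 1.4294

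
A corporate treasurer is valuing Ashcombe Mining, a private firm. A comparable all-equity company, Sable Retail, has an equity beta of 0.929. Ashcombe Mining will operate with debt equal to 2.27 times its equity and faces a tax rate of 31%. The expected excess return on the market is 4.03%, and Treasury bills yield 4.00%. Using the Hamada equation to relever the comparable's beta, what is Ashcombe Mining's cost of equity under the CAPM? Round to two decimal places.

13.61%

β_L = β_U × [1 + (1 − t)(D/E)] = 0.929 × [1 + (1 − 0.31) × 2.27]
    = 0.929 × [1 + 0.69 × 2.27] = 0.929 × 2.5663 = 2.3841
E(R) = R_f + β_L × MRP = 4.00% + 2.3841 × 4.03% = 13.61%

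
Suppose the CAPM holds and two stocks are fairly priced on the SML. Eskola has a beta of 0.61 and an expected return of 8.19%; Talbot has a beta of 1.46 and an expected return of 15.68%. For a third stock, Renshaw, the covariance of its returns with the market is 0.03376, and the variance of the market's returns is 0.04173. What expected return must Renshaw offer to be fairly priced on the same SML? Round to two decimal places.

9.94%

MRP = (15.68% − 8.19%) / (1.46 − 0.61) = 8.8118%
R_f = 8.19% − 0.61 × 8.8118% = 2.8148%
β_Renshaw = Cov / Var(R_m) = 0.03376 / 0.04173 = 0.8090
E(R_Renshaw) = R_f + β × MRP = 2.8148% + 0.8090 × 8.8118% = 9.94%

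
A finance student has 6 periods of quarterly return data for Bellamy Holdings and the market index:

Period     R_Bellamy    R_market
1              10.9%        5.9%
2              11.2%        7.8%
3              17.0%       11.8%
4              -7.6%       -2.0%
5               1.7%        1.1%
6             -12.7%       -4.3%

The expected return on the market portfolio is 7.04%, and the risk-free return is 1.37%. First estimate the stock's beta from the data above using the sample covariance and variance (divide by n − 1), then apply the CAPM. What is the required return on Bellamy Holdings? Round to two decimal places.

11.96%

Mean R_i = (10.9 + 11.2 + 17.0 − 7.6 + 1.7 − 12.7) / 6 = 3.4167%
Mean R_m = (5.9 + 7.8 + 11.8 − 2.0 + 1.1 − 4.3) / 6 = 3.3833%
Σ(R_i − R̄_i)(R_m − R̄_m) = 354.5917  ⇒  Cov = 354.5917 / 5 = 70.9183
Σ(R_m − R̄_m)² = 189.9083  ⇒  Var(R_m) = 189.9083 / 5 = 37.9817
β = Cov / Var(R_m) = 70.9183 / 37.9817 = 1.8672
MRP = 7.04% − 1.37% = 5.67%
E(R) = R_f + β × MRP = 1.37% + 1.8672 × 5.67% = 11.96%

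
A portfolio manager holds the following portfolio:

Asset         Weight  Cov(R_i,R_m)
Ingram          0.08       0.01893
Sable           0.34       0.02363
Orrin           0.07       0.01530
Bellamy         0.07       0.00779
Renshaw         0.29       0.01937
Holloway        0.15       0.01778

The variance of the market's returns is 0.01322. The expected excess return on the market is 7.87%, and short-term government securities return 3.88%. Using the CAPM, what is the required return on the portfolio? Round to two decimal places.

15.46%

β_Ingram = 0.01893 / 0.01322 = 1.4319
β_Sable = 0.02363 / 0.01322 = 1.7874
β_Orrin = 0.01530 / 0.01322 = 1.1573
β_Bellamy = 0.00779 / 0.01322 = 0.5893
β_Renshaw = 0.01937 / 0.01322 = 1.4652
β_Holloway = 0.01778 / 0.01322 = 1.3449
β_P = Σ w_i β_i = 0.08×1.4319 + 0.34×1.7874 + 0.07×1.1573 + 0.07×0.5893 + 0.29×1.4652 + 0.15×1.3449 = 1.4712
E(R_P) = R_f + β_P × MRP = 3.88% + 1.4712 × 7.87% = 15.46%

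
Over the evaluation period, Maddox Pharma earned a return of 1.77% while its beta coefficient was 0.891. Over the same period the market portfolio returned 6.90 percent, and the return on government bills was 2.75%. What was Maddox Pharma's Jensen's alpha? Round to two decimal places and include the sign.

-4.68%

Market excess return = 6.90% − 2.75% = 4.15%
CAPM benchmark = R_f + β(R_m − R_f) = 2.75% + 0.891 × 4.15% = 6.44765%
α = actual − benchmark = 1.77% − 6.44765% = -4.68%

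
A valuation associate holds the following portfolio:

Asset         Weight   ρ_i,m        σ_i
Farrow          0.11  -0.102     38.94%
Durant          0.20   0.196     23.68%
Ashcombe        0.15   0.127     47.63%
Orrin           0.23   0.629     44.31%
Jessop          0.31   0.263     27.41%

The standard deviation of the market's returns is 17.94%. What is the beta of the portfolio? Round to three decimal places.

0.560

β_Farrow = -0.102 × 38.94% / 17.94% = -0.2214
β_Durant = 0.196 × 23.68% / 17.94% = 0.2587
β_Ashcombe = 0.127 × 47.63% / 17.94% = 0.3372
β_Orrin = 0.629 × 44.31% / 17.94% = 1.5536
β_Jessop = 0.263 × 27.41% / 17.94% = 0.4018
β_P = Σ w_i β_i = 0.11×-0.2214 + 0.20×0.2587 + 0.15×0.3372 + 0.23×1.5536 + 0.31×0.4018 = 0.5599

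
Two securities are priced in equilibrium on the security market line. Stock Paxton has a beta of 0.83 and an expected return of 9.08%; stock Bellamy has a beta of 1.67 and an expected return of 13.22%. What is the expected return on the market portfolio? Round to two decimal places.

9.92%

Both satisfy E(R) = R_f + β·MRP, so the slope of the SML is
MRP = (13.22% − 9.08%) / (1.67 − 0.83) = 4.14% / 0.84 = 4.9286%
R_f = E(R_Paxton) − β_Paxton·MRP = 9.08% − 0.83 × 4.9286% = 4.9893%
E(R_m) = R_f + MRP = 4.9893% + 4.9286% = 9.92%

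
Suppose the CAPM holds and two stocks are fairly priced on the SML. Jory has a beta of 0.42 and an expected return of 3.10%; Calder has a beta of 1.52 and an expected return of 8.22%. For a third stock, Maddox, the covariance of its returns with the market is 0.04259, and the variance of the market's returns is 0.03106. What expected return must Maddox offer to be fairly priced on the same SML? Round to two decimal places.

7.53%

MRP = (8.22% − 3.10%) / (1.52 − 0.42) = 4.6545%
R_f = 3.10% − 0.42 × 4.6545% = 1.1451%
β_Maddox = Cov / Var(R_m) = 0.04259 / 0.03106 = 1.3712
E(R_Maddox) = R_f + β × MRP = 1.1451% + 1.3712 × 4.6545% = 7.53%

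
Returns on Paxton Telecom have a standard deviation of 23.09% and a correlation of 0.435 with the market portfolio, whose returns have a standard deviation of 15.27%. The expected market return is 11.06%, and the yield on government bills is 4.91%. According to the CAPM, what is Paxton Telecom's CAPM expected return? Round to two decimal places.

β = ρ × σ_i / σ_m = 0.435 × 23.09% / 15.27% = 0.6578
MRP = 11.06% − 4.91% = 6.15%
E(R) = 4.91% + 0.6578 × 6.15% = 8.96%

8.96%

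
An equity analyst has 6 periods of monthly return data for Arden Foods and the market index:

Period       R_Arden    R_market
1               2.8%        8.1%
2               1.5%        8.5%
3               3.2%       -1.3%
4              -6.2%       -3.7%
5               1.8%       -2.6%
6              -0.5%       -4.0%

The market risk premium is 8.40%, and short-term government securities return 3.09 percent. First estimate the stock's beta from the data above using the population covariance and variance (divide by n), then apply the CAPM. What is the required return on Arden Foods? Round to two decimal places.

Mean R_i = (2.8 + 1.5 + 3.2 − 6.2 + 1.8 − 0.5) / 6 = 0.4333%
Mean R_m = (8.1 + 8.5 − 1.3 − 3.7 − 2.6 − 4.0) / 6 = 0.8333%
Σ(R_i − R̄_i)(R_m − R̄_m) = 49.3633  ⇒  Cov = 49.3633 / 6 = 8.2272
Σ(R_m − R̄_m)² = 171.8333  ⇒  Var(R_m) = 171.8333 / 6 = 28.6389
β = Cov / Var(R_m) = 8.2272 / 28.6389 = 0.2873
E(R) = R_f + β × MRP = 3.09% + 0.2873 × 8.40% = 5.50%

5.50%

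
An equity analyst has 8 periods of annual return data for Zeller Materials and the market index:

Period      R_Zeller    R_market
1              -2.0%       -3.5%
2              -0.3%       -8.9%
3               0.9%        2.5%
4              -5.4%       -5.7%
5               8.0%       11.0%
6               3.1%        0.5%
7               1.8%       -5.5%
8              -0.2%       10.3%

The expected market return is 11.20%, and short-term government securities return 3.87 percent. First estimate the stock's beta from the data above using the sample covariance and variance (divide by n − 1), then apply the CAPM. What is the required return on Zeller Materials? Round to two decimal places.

Mean R_i = (-2.0 − 0.3 + 0.9 − 5.4 + 8.0 + 3.1 + 1.8 − 0.2) / 8 = 0.7375%
Mean R_m = (-3.5 − 8.9 + 2.5 − 5.7 + 11.0 + 0.5 − 5.5 + 10.3) / 8 = 0.0875%
Σ(R_i − R̄_i)(R_m − R̄_m) = 119.7738  ⇒  Cov = 119.7738 / 7 = 17.1105
Σ(R_m − R̄_m)² = 387.7288  ⇒  Var(R_m) = 387.7288 / 7 = 55.3898
β = Cov / Var(R_m) = 17.1105 / 55.3898 = 0.3089
MRP = 11.20% − 3.87% = 7.33%
E(R) = R_f + β × MRP = 3.87% + 0.3089 × 7.33% = 6.13%

6.13%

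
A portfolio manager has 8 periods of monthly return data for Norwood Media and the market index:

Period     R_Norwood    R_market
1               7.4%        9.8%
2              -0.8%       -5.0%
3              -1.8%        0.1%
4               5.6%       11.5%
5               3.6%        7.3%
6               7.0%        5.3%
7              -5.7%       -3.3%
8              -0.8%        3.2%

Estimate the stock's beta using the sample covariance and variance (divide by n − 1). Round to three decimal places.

Mean R_i = (7.4 − 0.8 − 1.8 + 5.6 + 3.6 + 7.0 − 5.7 − 0.8) / 8 = 1.8125%
Mean R_m = (9.8 − 5.0 + 0.1 + 11.5 + 7.3 + 5.3 − 3.3 + 3.2) / 8 = 3.6125%
Σ(R_i − R̄_i)(R_m − R̄_m) = 167.9888  ⇒  Cov = 167.9888 / 7 = 23.9984
Σ(R_m − R̄_m)² = 251.4088  ⇒  Var(R_m) = 251.4088 / 7 = 35.9155
β = Cov / Var(R_m) = 23.9984 / 35.9155 = 0.6682

0.668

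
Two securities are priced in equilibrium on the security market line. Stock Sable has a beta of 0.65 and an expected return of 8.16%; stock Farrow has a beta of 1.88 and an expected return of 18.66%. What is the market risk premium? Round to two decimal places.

8.54%

Both satisfy E(R) = R_f + β·MRP, so the slope of the SML is
MRP = (18.66% − 8.16%) / (1.88 − 0.65) = 10.50% / 1.23 = 8.5366%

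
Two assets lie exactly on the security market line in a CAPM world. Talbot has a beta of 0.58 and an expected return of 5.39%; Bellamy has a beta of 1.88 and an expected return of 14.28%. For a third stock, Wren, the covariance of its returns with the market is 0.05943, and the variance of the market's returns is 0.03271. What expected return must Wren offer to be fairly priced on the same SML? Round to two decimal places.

13.85%

MRP = (14.28% − 5.39%) / (1.88 − 0.58) = 6.8385%
R_f = 5.39% − 0.58 × 6.8385% = 1.4237%
β_Wren = Cov / Var(R_m) = 0.05943 / 0.03271 = 1.8169
E(R_Wren) = R_f + β × MRP = 1.4237% + 1.8169 × 6.8385% = 13.85%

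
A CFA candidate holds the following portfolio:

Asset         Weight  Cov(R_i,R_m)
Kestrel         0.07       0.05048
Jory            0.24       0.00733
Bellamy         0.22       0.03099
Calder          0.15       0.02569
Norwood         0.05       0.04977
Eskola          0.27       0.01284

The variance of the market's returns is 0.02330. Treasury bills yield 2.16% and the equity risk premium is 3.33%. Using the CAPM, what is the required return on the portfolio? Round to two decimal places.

5.29%

β_Kestrel = 0.05048 / 0.02330 = 2.1665
β_Jory = 0.00733 / 0.02330 = 0.3146
β_Bellamy = 0.03099 / 0.02330 = 1.3300
β_Calder = 0.02569 / 0.02330 = 1.1026
β_Norwood = 0.04977 / 0.02330 = 2.1361
β_Eskola = 0.01284 / 0.02330 = 0.5511
β_P = Σ w_i β_i = 0.07×2.1665 + 0.24×0.3146 + 0.22×1.3300 + 0.15×1.1026 + 0.05×2.1361 + 0.27×0.5511 = 0.9408
E(R_P) = R_f + β_P × MRP = 2.16% + 0.9408 × 3.33% = 5.29%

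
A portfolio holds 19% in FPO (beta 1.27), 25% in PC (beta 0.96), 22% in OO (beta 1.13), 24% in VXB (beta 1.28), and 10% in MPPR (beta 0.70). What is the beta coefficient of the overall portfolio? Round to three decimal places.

β_P = Σ w_i β_i = 0.19×1.27 + 0.25×0.96 + 0.22×1.13 + 0.24×1.28 + 0.10×0.70 = 1.1071

1.107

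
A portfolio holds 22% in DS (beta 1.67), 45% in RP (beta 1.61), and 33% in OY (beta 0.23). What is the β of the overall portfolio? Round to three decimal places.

β_P = Σ w_i β_i = 0.22×1.67 + 0.45×1.61 + 0.33×0.23 = 1.1678

1.168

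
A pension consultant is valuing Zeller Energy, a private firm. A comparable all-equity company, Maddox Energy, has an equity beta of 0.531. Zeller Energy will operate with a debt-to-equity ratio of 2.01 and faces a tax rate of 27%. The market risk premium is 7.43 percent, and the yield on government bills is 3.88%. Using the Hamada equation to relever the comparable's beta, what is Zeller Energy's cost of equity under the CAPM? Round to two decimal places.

β_L = β_U × [1 + (1 − t)(D/E)] = 0.531 × [1 + (1 − 0.27) × 2.01]
    = 0.531 × [1 + 0.73 × 2.01] = 0.531 × 2.4673 = 1.3101
E(R) = R_f + β_L × MRP = 3.88% + 1.3101 × 7.43% = 13.61%

13.61%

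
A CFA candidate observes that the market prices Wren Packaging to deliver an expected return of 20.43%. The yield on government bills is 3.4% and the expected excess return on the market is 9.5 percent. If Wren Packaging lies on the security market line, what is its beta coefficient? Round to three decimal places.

1.793

β = (E(R) − R_f) / MRP = (20.43% − 3.4%) / 9.5% = 17.03% / 9.5% = 1.793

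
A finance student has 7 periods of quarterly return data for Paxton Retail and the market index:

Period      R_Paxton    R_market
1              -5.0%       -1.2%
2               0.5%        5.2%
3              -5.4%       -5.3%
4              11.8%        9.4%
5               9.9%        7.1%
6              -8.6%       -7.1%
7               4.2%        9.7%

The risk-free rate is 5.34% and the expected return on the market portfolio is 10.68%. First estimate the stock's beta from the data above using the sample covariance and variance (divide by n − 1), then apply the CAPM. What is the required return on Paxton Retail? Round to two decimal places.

10.80%

Mean R_i = (-5.0 + 0.5 − 5.4 + 11.8 + 9.9 − 8.6 + 4.2) / 7 = 1.0571%
Mean R_m = (-1.2 + 5.2 − 5.3 + 9.4 + 7.1 − 7.1 + 9.7) / 7 = 2.5429%
Σ(R_i − R̄_i)(R_m − R̄_m) = 301.4129  ⇒  Cov = 301.4129 / 6 = 50.2355
Σ(R_m − R̄_m)² = 294.5771  ⇒  Var(R_m) = 294.5771 / 6 = 49.0962
β = Cov / Var(R_m) = 50.2355 / 49.0962 = 1.0232
MRP = 10.68% − 5.34% = 5.34%
E(R) = R_f + β × MRP = 5.34% + 1.0232 × 5.34% = 10.80%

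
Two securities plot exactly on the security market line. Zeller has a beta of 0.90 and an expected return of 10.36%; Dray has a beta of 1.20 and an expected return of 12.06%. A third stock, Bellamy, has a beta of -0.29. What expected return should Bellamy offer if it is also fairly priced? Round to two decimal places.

3.62%

MRP (SML slope) = (12.06% − 10.36%) / (1.20 − 0.90) = 1.70% / 0.30 = 5.6667%
R_f (intercept) = 10.36% − 0.90 × 5.6667% = 5.2600%
E(R_Bellamy) = R_f + β × MRP = 5.2600% + -0.29 × 5.6667% = 3.62%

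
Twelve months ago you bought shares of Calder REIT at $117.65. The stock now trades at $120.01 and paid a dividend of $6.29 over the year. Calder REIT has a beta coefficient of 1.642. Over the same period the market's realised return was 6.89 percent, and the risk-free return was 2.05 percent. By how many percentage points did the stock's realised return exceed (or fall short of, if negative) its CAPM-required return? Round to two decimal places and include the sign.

Realised HPR = (P1 + D1 − P0) / P0 = (120.01 + 6.29 − 117.65) / 117.65 = 8.65 / 117.65 = 7.3523%
MRP = 6.89% − 2.05% = 4.84%
CAPM required = R_f + β·MRP = 2.05% + 1.642 × 4.84% = 9.99728%
α = realised − required = 7.3523% − 9.99728% = -2.64%

-2.64%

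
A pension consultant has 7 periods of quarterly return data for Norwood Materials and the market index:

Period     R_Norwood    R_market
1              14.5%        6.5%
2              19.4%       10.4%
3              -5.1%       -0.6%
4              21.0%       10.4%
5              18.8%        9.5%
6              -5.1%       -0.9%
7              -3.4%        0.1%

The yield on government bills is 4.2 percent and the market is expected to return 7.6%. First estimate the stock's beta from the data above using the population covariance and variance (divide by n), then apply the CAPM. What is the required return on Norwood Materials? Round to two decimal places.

Mean R_i = (14.5 + 19.4 − 5.1 + 21.0 + 18.8 − 5.1 − 3.4) / 7 = 8.5857%
Mean R_m = (6.5 + 10.4 − 0.6 + 10.4 + 9.5 − 0.9 + 0.1) / 7 = 5.0571%
Σ(R_i − R̄_i)(R_m − R̄_m) = 396.3857  ⇒  Cov = 396.3857 / 7 = 56.6265
Σ(R_m − R̄_m)² = 170.9771  ⇒  Var(R_m) = 170.9771 / 7 = 24.4253
β = Cov / Var(R_m) = 56.6265 / 24.4253 = 2.3184
MRP = 7.6% − 4.2% = 3.40%
E(R) = R_f + β × MRP = 4.2% + 2.3184 × 3.4% = 12.08%

12.08%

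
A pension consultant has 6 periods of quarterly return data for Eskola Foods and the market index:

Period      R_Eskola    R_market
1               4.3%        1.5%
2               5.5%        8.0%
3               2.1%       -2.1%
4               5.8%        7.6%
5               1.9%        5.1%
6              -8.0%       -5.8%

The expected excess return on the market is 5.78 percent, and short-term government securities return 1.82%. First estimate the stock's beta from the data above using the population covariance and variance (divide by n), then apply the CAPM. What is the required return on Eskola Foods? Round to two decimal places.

6.27%

Mean R_i = (4.3 + 5.5 + 2.1 + 5.8 + 1.9 − 8.0) / 6 = 1.9333%
Mean R_m = (1.5 + 8.0 − 2.1 + 7.6 + 5.1 − 5.8) / 6 = 2.3833%
Σ(R_i − R̄_i)(R_m − R̄_m) = 118.5633  ⇒  Cov = 118.5633 / 6 = 19.7606
Σ(R_m − R̄_m)² = 153.9883  ⇒  Var(R_m) = 153.9883 / 6 = 25.6647
β = Cov / Var(R_m) = 19.7606 / 25.6647 = 0.7700
E(R) = R_f + β × MRP = 1.82% + 0.7700 × 5.78% = 6.27%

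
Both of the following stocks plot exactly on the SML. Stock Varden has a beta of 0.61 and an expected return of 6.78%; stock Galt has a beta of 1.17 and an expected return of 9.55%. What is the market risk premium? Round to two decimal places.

4.95%

Both satisfy E(R) = R_f + β·MRP, so the slope of the SML is
MRP = (9.55% − 6.78%) / (1.17 − 0.61) = 2.77% / 0.56 = 4.9464%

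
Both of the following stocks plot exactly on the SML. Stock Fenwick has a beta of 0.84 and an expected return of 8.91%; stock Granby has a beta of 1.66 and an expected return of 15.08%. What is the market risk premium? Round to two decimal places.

7.52%

Both satisfy E(R) = R_f + β·MRP, so the slope of the SML is
MRP = (15.08% − 8.91%) / (1.66 − 0.84) = 6.17% / 0.82 = 7.5244%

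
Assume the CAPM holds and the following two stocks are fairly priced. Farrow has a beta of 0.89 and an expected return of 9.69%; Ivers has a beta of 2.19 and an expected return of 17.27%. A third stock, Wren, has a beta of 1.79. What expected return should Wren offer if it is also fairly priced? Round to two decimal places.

14.94%

MRP (SML slope) = (17.27% − 9.69%) / (2.19 − 0.89) = 7.58% / 1.30 = 5.8308%
R_f (intercept) = 9.69% − 0.89 × 5.8308% = 4.5006%
E(R_Wren) = R_f + β × MRP = 4.5006% + 1.79 × 5.8308% = 14.94%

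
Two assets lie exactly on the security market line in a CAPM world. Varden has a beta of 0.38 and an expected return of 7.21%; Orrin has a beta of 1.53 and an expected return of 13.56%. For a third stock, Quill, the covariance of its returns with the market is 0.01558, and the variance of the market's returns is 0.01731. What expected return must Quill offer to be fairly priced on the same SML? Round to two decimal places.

10.08%

MRP = (13.56% − 7.21%) / (1.53 − 0.38) = 5.5217%
R_f = 7.21% − 0.38 × 5.5217% = 5.1118%
β_Quill = Cov / Var(R_m) = 0.01558 / 0.01731 = 0.9001
E(R_Quill) = R_f + β × MRP = 5.1118% + 0.9001 × 5.5217% = 10.08%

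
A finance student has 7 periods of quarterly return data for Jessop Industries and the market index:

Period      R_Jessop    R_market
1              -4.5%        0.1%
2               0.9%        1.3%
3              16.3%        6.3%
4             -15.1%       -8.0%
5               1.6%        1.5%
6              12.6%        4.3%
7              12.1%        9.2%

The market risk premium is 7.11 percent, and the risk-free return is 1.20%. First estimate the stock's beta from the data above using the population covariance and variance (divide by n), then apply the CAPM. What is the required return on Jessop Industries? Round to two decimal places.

Mean R_i = (-4.5 + 0.9 + 16.3 − 15.1 + 1.6 + 12.6 + 12.1) / 7 = 3.4143%
Mean R_m = (0.1 + 1.3 + 6.3 − 8.0 + 1.5 + 4.3 + 9.2) / 7 = 2.1000%
Σ(R_i − R̄_i)(R_m − R̄_m) = 341.9200  ⇒  Cov = 341.9200 / 7 = 48.8457
Σ(R_m − R̄_m)² = 179.9000  ⇒  Var(R_m) = 179.9000 / 7 = 25.7000
β = Cov / Var(R_m) = 48.8457 / 25.7000 = 1.9006
E(R) = R_f + β × MRP = 1.20% + 1.9006 × 7.11% = 14.71%

14.71%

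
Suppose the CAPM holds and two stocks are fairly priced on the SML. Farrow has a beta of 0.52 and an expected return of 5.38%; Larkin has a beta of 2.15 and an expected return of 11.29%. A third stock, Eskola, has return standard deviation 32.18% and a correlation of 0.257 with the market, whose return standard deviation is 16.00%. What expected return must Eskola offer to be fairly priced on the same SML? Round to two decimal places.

MRP = (11.29% − 5.38%) / (2.15 − 0.52) = 3.6258%
R_f = 5.38% − 0.52 × 3.6258% = 3.4946%
β_Eskola = ρ·σ_i/σ_m = 0.257 × 32.18 / 16.00 = 0.5169
E(R_Eskola) = R_f + β × MRP = 3.4946% + 0.5169 × 3.6258% = 5.37%

5.37%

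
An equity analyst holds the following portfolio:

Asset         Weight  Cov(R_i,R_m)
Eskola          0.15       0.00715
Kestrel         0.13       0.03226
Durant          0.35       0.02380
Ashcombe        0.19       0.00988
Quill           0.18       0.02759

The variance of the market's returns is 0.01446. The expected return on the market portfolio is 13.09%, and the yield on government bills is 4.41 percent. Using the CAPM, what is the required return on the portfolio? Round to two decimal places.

β_Eskola = 0.00715 / 0.01446 = 0.4945
β_Kestrel = 0.03226 / 0.01446 = 2.2310
β_Durant = 0.02380 / 0.01446 = 1.6459
β_Ashcombe = 0.00988 / 0.01446 = 0.6833
β_Quill = 0.02759 / 0.01446 = 1.9080
β_P = Σ w_i β_i = 0.15×0.4945 + 0.13×2.2310 + 0.35×1.6459 + 0.19×0.6833 + 0.18×1.9080 = 1.4135
MRP = 13.09% − 4.41% = 8.68%
E(R_P) = R_f + β_P × MRP = 4.41% + 1.4135 × 8.68% = 16.68%

16.68%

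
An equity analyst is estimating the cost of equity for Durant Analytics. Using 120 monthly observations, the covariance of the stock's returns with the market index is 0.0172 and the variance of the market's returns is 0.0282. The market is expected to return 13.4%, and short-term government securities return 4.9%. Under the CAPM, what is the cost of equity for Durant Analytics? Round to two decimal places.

10.08%

β = Cov(R_i, R_m) / Var(R_m) = 0.0172 / 0.0282 = 0.6099
MRP = 13.4% − 4.9% = 8.50%
E(R) = R_f + β × MRP = 4.9% + 0.6099 × 8.5% = 10.08%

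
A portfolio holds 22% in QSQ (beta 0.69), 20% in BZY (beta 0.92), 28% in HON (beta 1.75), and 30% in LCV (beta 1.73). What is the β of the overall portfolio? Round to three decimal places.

1.345

β_P = Σ w_i β_i = 0.22×0.69 + 0.20×0.92 + 0.28×1.75 + 0.30×1.73 = 1.3448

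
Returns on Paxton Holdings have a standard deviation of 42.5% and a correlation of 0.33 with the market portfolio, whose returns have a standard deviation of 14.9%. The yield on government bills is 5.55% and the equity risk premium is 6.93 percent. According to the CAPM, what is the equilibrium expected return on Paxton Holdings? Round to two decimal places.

β = ρ × σ_i / σ_m = 0.33 × 42.5% / 14.9% = 0.9413
E(R) = 5.55% + 0.9413 × 6.93% = 12.07%

12.07%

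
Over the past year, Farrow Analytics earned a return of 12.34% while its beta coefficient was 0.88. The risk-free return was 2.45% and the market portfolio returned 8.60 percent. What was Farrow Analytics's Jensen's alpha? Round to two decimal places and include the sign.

+4.48%

Market excess return = 8.60% − 2.45% = 6.15%
CAPM benchmark = R_f + β(R_m − R_f) = 2.45% + 0.88 × 6.15% = 7.8620%
α = actual − benchmark = 12.34% − 7.8620% = +4.48%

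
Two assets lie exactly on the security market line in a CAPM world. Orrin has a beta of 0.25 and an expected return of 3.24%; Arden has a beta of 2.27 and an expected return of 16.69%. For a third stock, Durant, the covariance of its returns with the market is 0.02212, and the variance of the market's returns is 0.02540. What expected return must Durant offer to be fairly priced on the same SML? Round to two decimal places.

7.37%

MRP = (16.69% − 3.24%) / (2.27 − 0.25) = 6.6584%
R_f = 3.24% − 0.25 × 6.6584% = 1.5754%
β_Durant = Cov / Var(R_m) = 0.02212 / 0.02540 = 0.8709
E(R_Durant) = R_f + β × MRP = 1.5754% + 0.8709 × 6.6584% = 7.37%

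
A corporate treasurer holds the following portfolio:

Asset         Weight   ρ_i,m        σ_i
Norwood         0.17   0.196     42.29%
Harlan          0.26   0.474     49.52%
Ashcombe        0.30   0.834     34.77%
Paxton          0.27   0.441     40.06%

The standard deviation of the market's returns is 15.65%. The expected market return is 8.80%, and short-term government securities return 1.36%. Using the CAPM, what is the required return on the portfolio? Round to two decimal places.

β_Norwood = 0.196 × 42.29% / 15.65% = 0.5296
β_Harlan = 0.474 × 49.52% / 15.65% = 1.4998
β_Ashcombe = 0.834 × 34.77% / 15.65% = 1.8529
β_Paxton = 0.441 × 40.06% / 15.65% = 1.1288
β_P = Σ w_i β_i = 0.17×0.5296 + 0.26×1.4998 + 0.30×1.8529 + 0.27×1.1288 = 1.3406
MRP = 8.80% − 1.36% = 7.44%
E(R_P) = R_f + β_P × MRP = 1.36% + 1.3406 × 7.44% = 11.33%

11.33%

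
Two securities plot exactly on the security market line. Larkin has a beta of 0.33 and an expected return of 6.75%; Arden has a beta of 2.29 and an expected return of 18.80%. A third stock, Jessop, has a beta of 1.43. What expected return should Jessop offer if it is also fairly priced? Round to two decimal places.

MRP (SML slope) = (18.80% − 6.75%) / (2.29 − 0.33) = 12.05% / 1.96 = 6.1480%
R_f (intercept) = 6.75% − 0.33 × 6.1480% = 4.7212%
E(R_Jessop) = R_f + β × MRP = 4.7212% + 1.43 × 6.1480% = 13.51%

13.51%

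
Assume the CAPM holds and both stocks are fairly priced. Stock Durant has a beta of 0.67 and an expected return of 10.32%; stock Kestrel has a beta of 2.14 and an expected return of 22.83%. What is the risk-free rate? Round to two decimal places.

4.62%

Both satisfy E(R) = R_f + β·MRP, so the slope of the SML is
MRP = (22.83% − 10.32%) / (2.14 − 0.67) = 12.51% / 1.47 = 8.5102%
R_f = E(R_Durant) − β_Durant·MRP = 10.32% − 0.67 × 8.5102% = 4.6182%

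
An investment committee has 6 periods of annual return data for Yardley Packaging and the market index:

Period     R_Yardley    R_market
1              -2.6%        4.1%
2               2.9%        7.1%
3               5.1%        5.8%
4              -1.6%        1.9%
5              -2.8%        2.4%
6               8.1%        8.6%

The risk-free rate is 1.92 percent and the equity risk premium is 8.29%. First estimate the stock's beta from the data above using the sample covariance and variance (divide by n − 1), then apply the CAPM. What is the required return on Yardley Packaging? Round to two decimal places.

Mean R_i = (-2.6 + 2.9 + 5.1 − 1.6 − 2.8 + 8.1) / 6 = 1.5167%
Mean R_m = (4.1 + 7.1 + 5.8 + 1.9 + 2.4 + 8.6) / 6 = 4.9833%
Σ(R_i − R̄_i)(R_m − R̄_m) = 54.0617  ⇒  Cov = 54.0617 / 5 = 10.8123
Σ(R_m − R̄_m)² = 35.1883  ⇒  Var(R_m) = 35.1883 / 5 = 7.0377
β = Cov / Var(R_m) = 10.8123 / 7.0377 = 1.5363
E(R) = R_f + β × MRP = 1.92% + 1.5363 × 8.29% = 14.66%

14.66%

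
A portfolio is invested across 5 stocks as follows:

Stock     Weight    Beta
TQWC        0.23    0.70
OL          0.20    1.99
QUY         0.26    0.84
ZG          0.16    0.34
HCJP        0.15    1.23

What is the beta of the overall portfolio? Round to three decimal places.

1.016

β_P = Σ w_i β_i = 0.23×0.70 + 0.20×1.99 + 0.26×0.84 + 0.16×0.34 + 0.15×1.23 = 1.0163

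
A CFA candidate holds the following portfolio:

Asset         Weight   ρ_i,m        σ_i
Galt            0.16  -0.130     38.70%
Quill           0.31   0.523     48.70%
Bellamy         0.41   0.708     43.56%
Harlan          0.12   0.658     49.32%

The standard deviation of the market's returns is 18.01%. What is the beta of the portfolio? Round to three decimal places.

1.312

β_Galt = -0.130 × 38.70% / 18.01% = -0.2793
β_Quill = 0.523 × 48.70% / 18.01% = 1.4142
β_Bellamy = 0.708 × 43.56% / 18.01% = 1.7124
β_Harlan = 0.658 × 49.32% / 18.01% = 1.8019
β_P = Σ w_i β_i = 0.16×-0.2793 + 0.31×1.4142 + 0.41×1.7124 + 0.12×1.8019 = 1.3120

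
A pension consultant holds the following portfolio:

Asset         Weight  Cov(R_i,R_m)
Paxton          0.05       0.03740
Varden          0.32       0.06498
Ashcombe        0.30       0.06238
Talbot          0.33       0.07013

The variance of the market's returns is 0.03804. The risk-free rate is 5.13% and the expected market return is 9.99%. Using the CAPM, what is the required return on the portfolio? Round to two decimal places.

β_Paxton = 0.03740 / 0.03804 = 0.9832
β_Varden = 0.06498 / 0.03804 = 1.7082
β_Ashcombe = 0.06238 / 0.03804 = 1.6399
β_Talbot = 0.07013 / 0.03804 = 1.8436
β_P = Σ w_i β_i = 0.05×0.9832 + 0.32×1.7082 + 0.30×1.6399 + 0.33×1.8436 = 1.6961
MRP = 9.99% − 5.13% = 4.86%
E(R_P) = R_f + β_P × MRP = 5.13% + 1.6961 × 4.86% = 13.37%

13.37%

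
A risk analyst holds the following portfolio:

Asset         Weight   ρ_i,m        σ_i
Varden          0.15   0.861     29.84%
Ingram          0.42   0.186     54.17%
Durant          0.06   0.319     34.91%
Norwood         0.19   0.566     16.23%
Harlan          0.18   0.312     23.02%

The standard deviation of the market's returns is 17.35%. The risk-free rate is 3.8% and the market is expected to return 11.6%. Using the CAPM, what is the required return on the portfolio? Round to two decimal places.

β_Varden = 0.861 × 29.84% / 17.35% = 1.4808
β_Ingram = 0.186 × 54.17% / 17.35% = 0.5807
β_Durant = 0.319 × 34.91% / 17.35% = 0.6419
β_Norwood = 0.566 × 16.23% / 17.35% = 0.5295
β_Harlan = 0.312 × 23.02% / 17.35% = 0.4140
β_P = Σ w_i β_i = 0.15×1.4808 + 0.42×0.5807 + 0.06×0.6419 + 0.19×0.5295 + 0.18×0.4140 = 0.6797
MRP = 11.6% − 3.8% = 7.80%
E(R_P) = R_f + β_P × MRP = 3.8% + 0.6797 × 7.8% = 9.10%

9.10%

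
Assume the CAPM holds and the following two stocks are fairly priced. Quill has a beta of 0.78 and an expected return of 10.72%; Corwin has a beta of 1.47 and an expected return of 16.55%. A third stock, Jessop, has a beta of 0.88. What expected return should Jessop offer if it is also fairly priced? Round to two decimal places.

11.56%

MRP (SML slope) = (16.55% − 10.72%) / (1.47 − 0.78) = 5.83% / 0.69 = 8.4493%
R_f (intercept) = 10.72% − 0.78 × 8.4493% = 4.1295%
E(R_Jessop) = R_f + β × MRP = 4.1295% + 0.88 × 8.4493% = 11.56%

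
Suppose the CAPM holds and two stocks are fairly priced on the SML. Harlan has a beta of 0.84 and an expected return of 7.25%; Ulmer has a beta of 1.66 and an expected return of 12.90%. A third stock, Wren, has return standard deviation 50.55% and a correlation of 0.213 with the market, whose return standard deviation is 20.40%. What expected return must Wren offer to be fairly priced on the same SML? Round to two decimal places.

5.10%

MRP = (12.90% − 7.25%) / (1.66 − 0.84) = 6.8902%
R_f = 7.25% − 0.84 × 6.8902% = 1.4622%
β_Wren = ρ·σ_i/σ_m = 0.213 × 50.55 / 20.40 = 0.5278
E(R_Wren) = R_f + β × MRP = 1.4622% + 0.5278 × 6.8902% = 5.10%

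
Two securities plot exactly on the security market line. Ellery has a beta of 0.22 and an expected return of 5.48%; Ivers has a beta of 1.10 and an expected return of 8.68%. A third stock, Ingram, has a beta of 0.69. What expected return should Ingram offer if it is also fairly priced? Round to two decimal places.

MRP (SML slope) = (8.68% − 5.48%) / (1.10 − 0.22) = 3.20% / 0.88 = 3.6364%
R_f (intercept) = 5.48% − 0.22 × 3.6364% = 4.6800%
E(R_Ingram) = R_f + β × MRP = 4.6800% + 0.69 × 3.6364% = 7.19%

7.19%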